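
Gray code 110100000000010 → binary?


Gray code: 110100000000010
MSB stays the same: 1
Each subsequent bit = prev_binary XOR current_gray:
  B[1] = 1 XOR 1 = 0
  B[2] = 0 XOR 0 = 0
  B[3] = 0 XOR 1 = 1
  B[4] = 1 XOR 0 = 1
  B[5] = 1 XOR 0 = 1
  B[6] = 1 XOR 0 = 1
  B[7] = 1 XOR 0 = 1
  B[8] = 1 XOR 0 = 1
  B[9] = 1 XOR 0 = 1
  B[10] = 1 XOR 0 = 1
  B[11] = 1 XOR 0 = 1
  B[12] = 1 XOR 0 = 1
  B[13] = 1 XOR 1 = 0
  B[14] = 0 XOR 0 = 0
= 100111111111100 (20476 decimal)


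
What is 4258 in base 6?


Divide by 6 repeatedly:
4258 ÷ 6 = 709 remainder 4
709 ÷ 6 = 118 remainder 1
118 ÷ 6 = 19 remainder 4
19 ÷ 6 = 3 remainder 1
3 ÷ 6 = 0 remainder 3
Reading remainders bottom-up:
= 31414


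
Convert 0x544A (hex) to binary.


Each hex digit → 4 binary bits:
  5 = 0101
  4 = 0100
  4 = 0100
  A = 1010
Concatenate: 0101 0100 0100 1010
= 0101010001001010


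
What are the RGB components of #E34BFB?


Hex: #E34BFB
R = E3₁₆ = 227
G = 4B₁₆ = 75
B = FB₁₆ = 251
= RGB(227, 75, 251)


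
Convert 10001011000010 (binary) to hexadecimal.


Group into 4-bit nibbles: 0010001011000010
  0010 = 2
  0010 = 2
  1100 = C
  0010 = 2
= 0x22C2


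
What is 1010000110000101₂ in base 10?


Positional values:
Bit 0: 1 × 2^0 = 1
Bit 2: 1 × 2^2 = 4
Bit 7: 1 × 2^7 = 128
Bit 8: 1 × 2^8 = 256
Bit 13: 1 × 2^13 = 8192
Bit 15: 1 × 2^15 = 32768
Sum = 1 + 4 + 128 + 256 + 8192 + 32768
= 41349


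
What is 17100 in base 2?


Divide by 2 repeatedly:
17100 ÷ 2 = 8550 remainder 0
8550 ÷ 2 = 4275 remainder 0
4275 ÷ 2 = 2137 remainder 1
2137 ÷ 2 = 1068 remainder 1
1068 ÷ 2 = 534 remainder 0
534 ÷ 2 = 267 remainder 0
267 ÷ 2 = 133 remainder 1
133 ÷ 2 = 66 remainder 1
66 ÷ 2 = 33 remainder 0
33 ÷ 2 = 16 remainder 1
16 ÷ 2 = 8 remainder 0
8 ÷ 2 = 4 remainder 0
4 ÷ 2 = 2 remainder 0
2 ÷ 2 = 1 remainder 0
1 ÷ 2 = 0 remainder 1
Reading remainders bottom-up:
= 100001011001100


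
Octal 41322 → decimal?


Positional values:
Position 0: 2 × 8^0 = 2
Position 1: 2 × 8^1 = 16
Position 2: 3 × 8^2 = 192
Position 3: 1 × 8^3 = 512
Position 4: 4 × 8^4 = 16384
Sum = 2 + 16 + 192 + 512 + 16384
= 17106


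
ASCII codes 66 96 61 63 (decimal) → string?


Codes (decimal): 66 96 61 63
Per-code ASCII lookup:
  66  (range 65-90: uppercase, 66 - 65 = 1) → 'B'
  96  (special character) → '`'
  61  (special character) → '='
  63  (special character) → '?'
= 'B`=?'


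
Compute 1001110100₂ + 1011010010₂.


Align and add column by column (LSB to MSB, carry propagating):
  01001110100
+ 01011010010
  -----------
  col 0: 0 + 0 + 0 (carry in) = 0 → bit 0, carry out 0
  col 1: 0 + 1 + 0 (carry in) = 1 → bit 1, carry out 0
  col 2: 1 + 0 + 0 (carry in) = 1 → bit 1, carry out 0
  col 3: 0 + 0 + 0 (carry in) = 0 → bit 0, carry out 0
  col 4: 1 + 1 + 0 (carry in) = 2 → bit 0, carry out 1
  col 5: 1 + 0 + 1 (carry in) = 2 → bit 0, carry out 1
  col 6: 1 + 1 + 1 (carry in) = 3 → bit 1, carry out 1
  col 7: 0 + 1 + 1 (carry in) = 2 → bit 0, carry out 1
  col 8: 0 + 0 + 1 (carry in) = 1 → bit 1, carry out 0
  col 9: 1 + 1 + 0 (carry in) = 2 → bit 0, carry out 1
  col 10: 0 + 0 + 1 (carry in) = 1 → bit 1, carry out 0
Reading bits MSB→LSB: 10101000110
Strip leading zeros: 10101000110
= 10101000110


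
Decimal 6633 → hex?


Divide by 16 repeatedly:
6633 ÷ 16 = 414 remainder 9 (9)
414 ÷ 16 = 25 remainder 14 (E)
25 ÷ 16 = 1 remainder 9 (9)
1 ÷ 16 = 0 remainder 1 (1)
Reading remainders bottom-up:
= 0x19E9


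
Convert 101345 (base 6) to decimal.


Positional values (base 6):
  5 × 6^0 = 5 × 1 = 5
  4 × 6^1 = 4 × 6 = 24
  3 × 6^2 = 3 × 36 = 108
  1 × 6^3 = 1 × 216 = 216
  0 × 6^4 = 0 × 1296 = 0
  1 × 6^5 = 1 × 7776 = 7776
Sum = 5 + 24 + 108 + 216 + 0 + 7776
= 8129


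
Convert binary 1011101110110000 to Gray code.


Binary: 1011101110110000
Gray code: G = B XOR (B >> 1)
B >> 1 = 0101110111011000
1011101110110000 XOR 0101110111011000:
  1 XOR 0 = 1
  0 XOR 1 = 1
  1 XOR 0 = 1
  1 XOR 1 = 0
  1 XOR 1 = 0
  0 XOR 1 = 1
  1 XOR 0 = 1
  1 XOR 1 = 0
  1 XOR 1 = 0
  0 XOR 1 = 1
  1 XOR 0 = 1
  1 XOR 1 = 0
  0 XOR 1 = 1
  0 XOR 0 = 0
  0 XOR 0 = 0
  0 XOR 0 = 0
= 1110011001101000


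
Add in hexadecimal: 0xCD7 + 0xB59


Align and add column by column (LSB to MSB, each column mod 16 with carry):
  0CD7
+ 0B59
  ----
  col 0: 7(7) + 9(9) + 0 (carry in) = 16 → 0(0), carry out 1
  col 1: D(13) + 5(5) + 1 (carry in) = 19 → 3(3), carry out 1
  col 2: C(12) + B(11) + 1 (carry in) = 24 → 8(8), carry out 1
  col 3: 0(0) + 0(0) + 1 (carry in) = 1 → 1(1), carry out 0
Reading digits MSB→LSB: 1830
Strip leading zeros: 1830
= 0x1830


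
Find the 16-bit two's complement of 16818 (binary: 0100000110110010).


Original: 0100000110110010
Step 1 - Invert all bits: 1011111001001101
Step 2 - Add 1: 1011111001001101 + 1
= 1011111001001110 (represents -16818)


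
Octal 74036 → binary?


Each octal digit → 3 binary bits:
  7 = 111
  4 = 100
  0 = 000
  3 = 011
  6 = 110
Concatenate: 111 100 000 011 110
= 111100000011110


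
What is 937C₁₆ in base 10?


Positional values:
Position 0: C × 16^0 = 12 × 1 = 12
Position 1: 7 × 16^1 = 7 × 16 = 112
Position 2: 3 × 16^2 = 3 × 256 = 768
Position 3: 9 × 16^3 = 9 × 4096 = 36864
Sum = 12 + 112 + 768 + 36864
= 37756


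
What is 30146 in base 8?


Divide by 8 repeatedly:
30146 ÷ 8 = 3768 remainder 2
3768 ÷ 8 = 471 remainder 0
471 ÷ 8 = 58 remainder 7
58 ÷ 8 = 7 remainder 2
7 ÷ 8 = 0 remainder 7
Reading remainders bottom-up:
= 0o72702


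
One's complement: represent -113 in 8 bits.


Original: 01110001
Invert all bits:
  bit 0: 0 → 1
  bit 1: 1 → 0
  bit 2: 1 → 0
  bit 3: 1 → 0
  bit 4: 0 → 1
  bit 5: 0 → 1
  bit 6: 0 → 1
  bit 7: 1 → 0
= 10001110


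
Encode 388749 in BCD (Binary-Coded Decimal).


Each digit → 4-bit binary:
  3 → 0011
  8 → 1000
  8 → 1000
  7 → 0111
  4 → 0100
  9 → 1001
= 0011 1000 1000 0111 0100 1001


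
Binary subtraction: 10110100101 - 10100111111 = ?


Align and subtract column by column (LSB to MSB, borrowing when needed):
  10110100101
- 10100111111
  -----------
  col 0: (1 - 0 borrow-in) - 1 → 1 - 1 = 0, borrow out 0
  col 1: (0 - 0 borrow-in) - 1 → borrow from next column: (0+2) - 1 = 1, borrow out 1
  col 2: (1 - 1 borrow-in) - 1 → borrow from next column: (0+2) - 1 = 1, borrow out 1
  col 3: (0 - 1 borrow-in) - 1 → borrow from next column: (-1+2) - 1 = 0, borrow out 1
  col 4: (0 - 1 borrow-in) - 1 → borrow from next column: (-1+2) - 1 = 0, borrow out 1
  col 5: (1 - 1 borrow-in) - 1 → borrow from next column: (0+2) - 1 = 1, borrow out 1
  col 6: (0 - 1 borrow-in) - 0 → borrow from next column: (-1+2) - 0 = 1, borrow out 1
  col 7: (1 - 1 borrow-in) - 0 → 0 - 0 = 0, borrow out 0
  col 8: (1 - 0 borrow-in) - 1 → 1 - 1 = 0, borrow out 0
  col 9: (0 - 0 borrow-in) - 0 → 0 - 0 = 0, borrow out 0
  col 10: (1 - 0 borrow-in) - 1 → 1 - 1 = 0, borrow out 0
Reading bits MSB→LSB: 00001100110
Strip leading zeros: 1100110
= 1100110


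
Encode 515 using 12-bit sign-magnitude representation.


Sign bit: 0 (positive)
Magnitude: 515 = 01000000011
= 001000000011


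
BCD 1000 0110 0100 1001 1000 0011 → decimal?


Each 4-bit group → digit:
  1000 → 8
  0110 → 6
  0100 → 4
  1001 → 9
  1000 → 8
  0011 → 3
= 864983


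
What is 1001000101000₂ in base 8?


Group into 3-bit groups: 001001000101000
  001 = 1
  001 = 1
  000 = 0
  101 = 5
  000 = 0
= 0o11050


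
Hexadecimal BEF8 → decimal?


Positional values:
Position 0: 8 × 16^0 = 8 × 1 = 8
Position 1: F × 16^1 = 15 × 16 = 240
Position 2: E × 16^2 = 14 × 256 = 3584
Position 3: B × 16^3 = 11 × 4096 = 45056
Sum = 8 + 240 + 3584 + 45056
= 48888


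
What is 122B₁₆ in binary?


Each hex digit → 4 binary bits:
  1 = 0001
  2 = 0010
  2 = 0010
  B = 1011
Concatenate: 0001 0010 0010 1011
= 0001001000101011


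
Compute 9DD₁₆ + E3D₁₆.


Align and add column by column (LSB to MSB, each column mod 16 with carry):
  09DD
+ 0E3D
  ----
  col 0: D(13) + D(13) + 0 (carry in) = 26 → A(10), carry out 1
  col 1: D(13) + 3(3) + 1 (carry in) = 17 → 1(1), carry out 1
  col 2: 9(9) + E(14) + 1 (carry in) = 24 → 8(8), carry out 1
  col 3: 0(0) + 0(0) + 1 (carry in) = 1 → 1(1), carry out 0
Reading digits MSB→LSB: 181A
Strip leading zeros: 181A
= 0x181A


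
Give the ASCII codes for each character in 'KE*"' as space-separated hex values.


String: 'KE*"'  (4 characters)
Per-character ASCII lookup:
  'K': uppercase starts at 65: 'K' = 65 + 10 = 75 → 0x4B
  'E': uppercase starts at 65: 'E' = 65 + 4 = 69 → 0x45
  '*': special character: '*' = 42 → 0x2A
  '"': special character: '"' = 34 → 0x22
= 0x4B 0x45 0x2A 0x22


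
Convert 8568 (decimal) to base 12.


Divide by 12 repeatedly:
8568 ÷ 12 = 714 remainder 0
714 ÷ 12 = 59 remainder 6
59 ÷ 12 = 4 remainder 11
4 ÷ 12 = 0 remainder 4
Reading remainders bottom-up:
= 4B60


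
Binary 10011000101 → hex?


Group into 4-bit nibbles: 010011000101
  0100 = 4
  1100 = C
  0101 = 5
= 0x4C5


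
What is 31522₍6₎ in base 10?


Positional values (base 6):
  2 × 6^0 = 2 × 1 = 2
  2 × 6^1 = 2 × 6 = 12
  5 × 6^2 = 5 × 36 = 180
  1 × 6^3 = 1 × 216 = 216
  3 × 6^4 = 3 × 1296 = 3888
Sum = 2 + 12 + 180 + 216 + 3888
= 4298


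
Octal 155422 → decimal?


Positional values:
Position 0: 2 × 8^0 = 2
Position 1: 2 × 8^1 = 16
Position 2: 4 × 8^2 = 256
Position 3: 5 × 8^3 = 2560
Position 4: 5 × 8^4 = 20480
Position 5: 1 × 8^5 = 32768
Sum = 2 + 16 + 256 + 2560 + 20480 + 32768
= 56082


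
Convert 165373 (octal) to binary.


Each octal digit → 3 binary bits:
  1 = 001
  6 = 110
  5 = 101
  3 = 011
  7 = 111
  3 = 011
Concatenate: 001 110 101 011 111 011
= 001110101011111011


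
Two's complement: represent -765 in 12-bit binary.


Original: 001011111101
Step 1 - Invert all bits: 110100000010
Step 2 - Add 1: 110100000010 + 1
= 110100000011 (represents -765)


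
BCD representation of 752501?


Each digit → 4-bit binary:
  7 → 0111
  5 → 0101
  2 → 0010
  5 → 0101
  0 → 0000
  1 → 0001
= 0111 0101 0010 0101 0000 0001


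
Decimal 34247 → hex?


Divide by 16 repeatedly:
34247 ÷ 16 = 2140 remainder 7 (7)
2140 ÷ 16 = 133 remainder 12 (C)
133 ÷ 16 = 8 remainder 5 (5)
8 ÷ 16 = 0 remainder 8 (8)
Reading remainders bottom-up:
= 0x85C7


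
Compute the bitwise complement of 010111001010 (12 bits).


Original: 010111001010
Invert all bits:
  bit 0: 0 → 1
  bit 1: 1 → 0
  bit 2: 0 → 1
  bit 3: 1 → 0
  bit 4: 1 → 0
  bit 5: 1 → 0
  bit 6: 0 → 1
  bit 7: 0 → 1
  bit 8: 1 → 0
  bit 9: 0 → 1
  bit 10: 1 → 0
  bit 11: 0 → 1
= 101000110101


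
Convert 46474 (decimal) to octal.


Divide by 8 repeatedly:
46474 ÷ 8 = 5809 remainder 2
5809 ÷ 8 = 726 remainder 1
726 ÷ 8 = 90 remainder 6
90 ÷ 8 = 11 remainder 2
11 ÷ 8 = 1 remainder 3
1 ÷ 8 = 0 remainder 1
Reading remainders bottom-up:
= 0o132612


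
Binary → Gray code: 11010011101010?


Binary: 11010011101010
Gray code: G = B XOR (B >> 1)
B >> 1 = 01101001110101
11010011101010 XOR 01101001110101:
  1 XOR 0 = 1
  1 XOR 1 = 0
  0 XOR 1 = 1
  1 XOR 0 = 1
  0 XOR 1 = 1
  0 XOR 0 = 0
  1 XOR 0 = 1
  1 XOR 1 = 0
  1 XOR 1 = 0
  0 XOR 1 = 1
  1 XOR 0 = 1
  0 XOR 1 = 1
  1 XOR 0 = 1
  0 XOR 1 = 1
= 10111010011111


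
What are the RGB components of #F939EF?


Hex: #F939EF
R = F9₁₆ = 249
G = 39₁₆ = 57
B = EF₁₆ = 239
= RGB(249, 57, 239)


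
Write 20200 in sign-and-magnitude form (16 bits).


Sign bit: 0 (positive)
Magnitude: 20200 = 100111011101000
= 0100111011101000


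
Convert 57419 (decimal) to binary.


Divide by 2 repeatedly:
57419 ÷ 2 = 28709 remainder 1
28709 ÷ 2 = 14354 remainder 1
14354 ÷ 2 = 7177 remainder 0
7177 ÷ 2 = 3588 remainder 1
3588 ÷ 2 = 1794 remainder 0
1794 ÷ 2 = 897 remainder 0
897 ÷ 2 = 448 remainder 1
448 ÷ 2 = 224 remainder 0
224 ÷ 2 = 112 remainder 0
112 ÷ 2 = 56 remainder 0
56 ÷ 2 = 28 remainder 0
28 ÷ 2 = 14 remainder 0
14 ÷ 2 = 7 remainder 0
7 ÷ 2 = 3 remainder 1
3 ÷ 2 = 1 remainder 1
1 ÷ 2 = 0 remainder 1
Reading remainders bottom-up:
= 1110000001001011


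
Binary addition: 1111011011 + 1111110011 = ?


Align and add column by column (LSB to MSB, carry propagating):
  01111011011
+ 01111110011
  -----------
  col 0: 1 + 1 + 0 (carry in) = 2 → bit 0, carry out 1
  col 1: 1 + 1 + 1 (carry in) = 3 → bit 1, carry out 1
  col 2: 0 + 0 + 1 (carry in) = 1 → bit 1, carry out 0
  col 3: 1 + 0 + 0 (carry in) = 1 → bit 1, carry out 0
  col 4: 1 + 1 + 0 (carry in) = 2 → bit 0, carry out 1
  col 5: 0 + 1 + 1 (carry in) = 2 → bit 0, carry out 1
  col 6: 1 + 1 + 1 (carry in) = 3 → bit 1, carry out 1
  col 7: 1 + 1 + 1 (carry in) = 3 → bit 1, carry out 1
  col 8: 1 + 1 + 1 (carry in) = 3 → bit 1, carry out 1
  col 9: 1 + 1 + 1 (carry in) = 3 → bit 1, carry out 1
  col 10: 0 + 0 + 1 (carry in) = 1 → bit 1, carry out 0
Reading bits MSB→LSB: 11111001110
Strip leading zeros: 11111001110
= 11111001110


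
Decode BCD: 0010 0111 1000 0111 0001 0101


Each 4-bit group → digit:
  0010 → 2
  0111 → 7
  1000 → 8
  0111 → 7
  0001 → 1
  0101 → 5
= 278715


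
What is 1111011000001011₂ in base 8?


Group into 3-bit groups: 001111011000001011
  001 = 1
  111 = 7
  011 = 3
  000 = 0
  001 = 1
  011 = 3
= 0o173013


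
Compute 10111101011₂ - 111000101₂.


Align and subtract column by column (LSB to MSB, borrowing when needed):
  10111101011
- 00111000101
  -----------
  col 0: (1 - 0 borrow-in) - 1 → 1 - 1 = 0, borrow out 0
  col 1: (1 - 0 borrow-in) - 0 → 1 - 0 = 1, borrow out 0
  col 2: (0 - 0 borrow-in) - 1 → borrow from next column: (0+2) - 1 = 1, borrow out 1
  col 3: (1 - 1 borrow-in) - 0 → 0 - 0 = 0, borrow out 0
  col 4: (0 - 0 borrow-in) - 0 → 0 - 0 = 0, borrow out 0
  col 5: (1 - 0 borrow-in) - 0 → 1 - 0 = 1, borrow out 0
  col 6: (1 - 0 borrow-in) - 1 → 1 - 1 = 0, borrow out 0
  col 7: (1 - 0 borrow-in) - 1 → 1 - 1 = 0, borrow out 0
  col 8: (1 - 0 borrow-in) - 1 → 1 - 1 = 0, borrow out 0
  col 9: (0 - 0 borrow-in) - 0 → 0 - 0 = 0, borrow out 0
  col 10: (1 - 0 borrow-in) - 0 → 1 - 0 = 1, borrow out 0
Reading bits MSB→LSB: 10000100110
Strip leading zeros: 10000100110
= 10000100110


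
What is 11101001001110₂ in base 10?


Positional values:
Bit 1: 1 × 2^1 = 2
Bit 2: 1 × 2^2 = 4
Bit 3: 1 × 2^3 = 8
Bit 6: 1 × 2^6 = 64
Bit 9: 1 × 2^9 = 512
Bit 11: 1 × 2^11 = 2048
Bit 12: 1 × 2^12 = 4096
Bit 13: 1 × 2^13 = 8192
Sum = 2 + 4 + 8 + 64 + 512 + 2048 + 4096 + 8192
= 14926


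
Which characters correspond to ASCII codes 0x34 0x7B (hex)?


Codes (hex): 0x34 0x7B
Per-code ASCII lookup:
  0x34 = 52  (range 48-57: digits, 52 - 48 = 4) → '4'
  0x7B = 123  (special character) → '{'
= '4{'


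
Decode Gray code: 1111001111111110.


Gray code: 1111001111111110
MSB stays the same: 1
Each subsequent bit = prev_binary XOR current_gray:
  B[1] = 1 XOR 1 = 0
  B[2] = 0 XOR 1 = 1
  B[3] = 1 XOR 1 = 0
  B[4] = 0 XOR 0 = 0
  B[5] = 0 XOR 0 = 0
  B[6] = 0 XOR 1 = 1
  B[7] = 1 XOR 1 = 0
  B[8] = 0 XOR 1 = 1
  B[9] = 1 XOR 1 = 0
  B[10] = 0 XOR 1 = 1
  B[11] = 1 XOR 1 = 0
  B[12] = 0 XOR 1 = 1
  B[13] = 1 XOR 1 = 0
  B[14] = 0 XOR 1 = 1
  B[15] = 1 XOR 0 = 1
= 1010001010101011 (41643 decimal)


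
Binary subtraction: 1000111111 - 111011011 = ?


Align and subtract column by column (LSB to MSB, borrowing when needed):
  1000111111
- 0111011011
  ----------
  col 0: (1 - 0 borrow-in) - 1 → 1 - 1 = 0, borrow out 0
  col 1: (1 - 0 borrow-in) - 1 → 1 - 1 = 0, borrow out 0
  col 2: (1 - 0 borrow-in) - 0 → 1 - 0 = 1, borrow out 0
  col 3: (1 - 0 borrow-in) - 1 → 1 - 1 = 0, borrow out 0
  col 4: (1 - 0 borrow-in) - 1 → 1 - 1 = 0, borrow out 0
  col 5: (1 - 0 borrow-in) - 0 → 1 - 0 = 1, borrow out 0
  col 6: (0 - 0 borrow-in) - 1 → borrow from next column: (0+2) - 1 = 1, borrow out 1
  col 7: (0 - 1 borrow-in) - 1 → borrow from next column: (-1+2) - 1 = 0, borrow out 1
  col 8: (0 - 1 borrow-in) - 1 → borrow from next column: (-1+2) - 1 = 0, borrow out 1
  col 9: (1 - 1 borrow-in) - 0 → 0 - 0 = 0, borrow out 0
Reading bits MSB→LSB: 0001100100
Strip leading zeros: 1100100
= 1100100


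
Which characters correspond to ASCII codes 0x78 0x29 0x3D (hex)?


Codes (hex): 0x78 0x29 0x3D
Per-code ASCII lookup:
  0x78 = 120  (range 97-122: lowercase, 120 - 97 = 23) → 'x'
  0x29 = 41  (special character) → ')'
  0x3D = 61  (special character) → '='
= 'x)='


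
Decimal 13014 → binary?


Divide by 2 repeatedly:
13014 ÷ 2 = 6507 remainder 0
6507 ÷ 2 = 3253 remainder 1
3253 ÷ 2 = 1626 remainder 1
1626 ÷ 2 = 813 remainder 0
813 ÷ 2 = 406 remainder 1
406 ÷ 2 = 203 remainder 0
203 ÷ 2 = 101 remainder 1
101 ÷ 2 = 50 remainder 1
50 ÷ 2 = 25 remainder 0
25 ÷ 2 = 12 remainder 1
12 ÷ 2 = 6 remainder 0
6 ÷ 2 = 3 remainder 0
3 ÷ 2 = 1 remainder 1
1 ÷ 2 = 0 remainder 1
Reading remainders bottom-up:
= 11001011010110


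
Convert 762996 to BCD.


Each digit → 4-bit binary:
  7 → 0111
  6 → 0110
  2 → 0010
  9 → 1001
  9 → 1001
  6 → 0110
= 0111 0110 0010 1001 1001 0110


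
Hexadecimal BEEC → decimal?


Positional values:
Position 0: C × 16^0 = 12 × 1 = 12
Position 1: E × 16^1 = 14 × 16 = 224
Position 2: E × 16^2 = 14 × 256 = 3584
Position 3: B × 16^3 = 11 × 4096 = 45056
Sum = 12 + 224 + 3584 + 45056
= 48876


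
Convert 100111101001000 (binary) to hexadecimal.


Group into 4-bit nibbles: 0100111101001000
  0100 = 4
  1111 = F
  0100 = 4
  1000 = 8
= 0x4F48


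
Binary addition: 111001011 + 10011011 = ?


Align and add column by column (LSB to MSB, carry propagating):
  0111001011
+ 0010011011
  ----------
  col 0: 1 + 1 + 0 (carry in) = 2 → bit 0, carry out 1
  col 1: 1 + 1 + 1 (carry in) = 3 → bit 1, carry out 1
  col 2: 0 + 0 + 1 (carry in) = 1 → bit 1, carry out 0
  col 3: 1 + 1 + 0 (carry in) = 2 → bit 0, carry out 1
  col 4: 0 + 1 + 1 (carry in) = 2 → bit 0, carry out 1
  col 5: 0 + 0 + 1 (carry in) = 1 → bit 1, carry out 0
  col 6: 1 + 0 + 0 (carry in) = 1 → bit 1, carry out 0
  col 7: 1 + 1 + 0 (carry in) = 2 → bit 0, carry out 1
  col 8: 1 + 0 + 1 (carry in) = 2 → bit 0, carry out 1
  col 9: 0 + 0 + 1 (carry in) = 1 → bit 1, carry out 0
Reading bits MSB→LSB: 1001100110
Strip leading zeros: 1001100110
= 1001100110


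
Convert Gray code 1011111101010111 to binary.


Gray code: 1011111101010111
MSB stays the same: 1
Each subsequent bit = prev_binary XOR current_gray:
  B[1] = 1 XOR 0 = 1
  B[2] = 1 XOR 1 = 0
  B[3] = 0 XOR 1 = 1
  B[4] = 1 XOR 1 = 0
  B[5] = 0 XOR 1 = 1
  B[6] = 1 XOR 1 = 0
  B[7] = 0 XOR 1 = 1
  B[8] = 1 XOR 0 = 1
  B[9] = 1 XOR 1 = 0
  B[10] = 0 XOR 0 = 0
  B[11] = 0 XOR 1 = 1
  B[12] = 1 XOR 0 = 1
  B[13] = 1 XOR 1 = 0
  B[14] = 0 XOR 1 = 1
  B[15] = 1 XOR 1 = 0
= 1101010110011010 (54682 decimal)


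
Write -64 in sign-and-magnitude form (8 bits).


Sign bit: 1 (negative)
Magnitude: 64 = 1000000
= 11000000


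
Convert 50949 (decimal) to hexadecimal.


Divide by 16 repeatedly:
50949 ÷ 16 = 3184 remainder 5 (5)
3184 ÷ 16 = 199 remainder 0 (0)
199 ÷ 16 = 12 remainder 7 (7)
12 ÷ 16 = 0 remainder 12 (C)
Reading remainders bottom-up:
= 0xC705


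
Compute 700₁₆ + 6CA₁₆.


Align and add column by column (LSB to MSB, each column mod 16 with carry):
  0700
+ 06CA
  ----
  col 0: 0(0) + A(10) + 0 (carry in) = 10 → A(10), carry out 0
  col 1: 0(0) + C(12) + 0 (carry in) = 12 → C(12), carry out 0
  col 2: 7(7) + 6(6) + 0 (carry in) = 13 → D(13), carry out 0
  col 3: 0(0) + 0(0) + 0 (carry in) = 0 → 0(0), carry out 0
Reading digits MSB→LSB: 0DCA
Strip leading zeros: DCA
= 0xDCA


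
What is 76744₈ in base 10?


Positional values:
Position 0: 4 × 8^0 = 4
Position 1: 4 × 8^1 = 32
Position 2: 7 × 8^2 = 448
Position 3: 6 × 8^3 = 3072
Position 4: 7 × 8^4 = 28672
Sum = 4 + 32 + 448 + 3072 + 28672
= 32228


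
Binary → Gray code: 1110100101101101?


Binary: 1110100101101101
Gray code: G = B XOR (B >> 1)
B >> 1 = 0111010010110110
1110100101101101 XOR 0111010010110110:
  1 XOR 0 = 1
  1 XOR 1 = 0
  1 XOR 1 = 0
  0 XOR 1 = 1
  1 XOR 0 = 1
  0 XOR 1 = 1
  0 XOR 0 = 0
  1 XOR 0 = 1
  0 XOR 1 = 1
  1 XOR 0 = 1
  1 XOR 1 = 0
  0 XOR 1 = 1
  1 XOR 0 = 1
  1 XOR 1 = 0
  0 XOR 1 = 1
  1 XOR 0 = 1
= 1001110111011011


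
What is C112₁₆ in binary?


Each hex digit → 4 binary bits:
  C = 1100
  1 = 0001
  1 = 0001
  2 = 0010
Concatenate: 1100 0001 0001 0010
= 1100000100010010


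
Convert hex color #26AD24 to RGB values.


Hex: #26AD24
R = 26₁₆ = 38
G = AD₁₆ = 173
B = 24₁₆ = 36
= RGB(38, 173, 36)


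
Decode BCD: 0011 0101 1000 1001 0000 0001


Each 4-bit group → digit:
  0011 → 3
  0101 → 5
  1000 → 8
  1001 → 9
  0000 → 0
  0001 → 1
= 358901


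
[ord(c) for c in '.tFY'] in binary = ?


String: '.tFY'  (4 characters)
Per-character ASCII lookup:
  '.': special character: '.' = 46 → 101110
  't': lowercase starts at 97: 't' = 97 + 19 = 116 → 1110100
  'F': uppercase starts at 65: 'F' = 65 + 5 = 70 → 1000110
  'Y': uppercase starts at 65: 'Y' = 65 + 24 = 89 → 1011001
= 101110 1110100 1000110 1011001


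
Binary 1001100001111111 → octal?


Group into 3-bit groups: 001001100001111111
  001 = 1
  001 = 1
  100 = 4
  001 = 1
  111 = 7
  111 = 7
= 0o114177


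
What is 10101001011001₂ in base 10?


Positional values:
Bit 0: 1 × 2^0 = 1
Bit 3: 1 × 2^3 = 8
Bit 4: 1 × 2^4 = 16
Bit 6: 1 × 2^6 = 64
Bit 9: 1 × 2^9 = 512
Bit 11: 1 × 2^11 = 2048
Bit 13: 1 × 2^13 = 8192
Sum = 1 + 8 + 16 + 64 + 512 + 2048 + 8192
= 10841


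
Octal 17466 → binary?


Each octal digit → 3 binary bits:
  1 = 001
  7 = 111
  4 = 100
  6 = 110
  6 = 110
Concatenate: 001 111 100 110 110
= 001111100110110


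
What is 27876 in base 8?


Divide by 8 repeatedly:
27876 ÷ 8 = 3484 remainder 4
3484 ÷ 8 = 435 remainder 4
435 ÷ 8 = 54 remainder 3
54 ÷ 8 = 6 remainder 6
6 ÷ 8 = 0 remainder 6
Reading remainders bottom-up:
= 0o66344


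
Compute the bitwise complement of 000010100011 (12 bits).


Original: 000010100011
Invert all bits:
  bit 0: 0 → 1
  bit 1: 0 → 1
  bit 2: 0 → 1
  bit 3: 0 → 1
  bit 4: 1 → 0
  bit 5: 0 → 1
  bit 6: 1 → 0
  bit 7: 0 → 1
  bit 8: 0 → 1
  bit 9: 0 → 1
  bit 10: 1 → 0
  bit 11: 1 → 0
= 111101011100


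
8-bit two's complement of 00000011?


Original: 00000011
Step 1 - Invert all bits: 11111100
Step 2 - Add 1: 11111100 + 1
= 11111101 (represents -3)


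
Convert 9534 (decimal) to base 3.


Divide by 3 repeatedly:
9534 ÷ 3 = 3178 remainder 0
3178 ÷ 3 = 1059 remainder 1
1059 ÷ 3 = 353 remainder 0
353 ÷ 3 = 117 remainder 2
117 ÷ 3 = 39 remainder 0
39 ÷ 3 = 13 remainder 0
13 ÷ 3 = 4 remainder 1
4 ÷ 3 = 1 remainder 1
1 ÷ 3 = 0 remainder 1
Reading remainders bottom-up:
= 111002010


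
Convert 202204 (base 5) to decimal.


Positional values (base 5):
  4 × 5^0 = 4 × 1 = 4
  0 × 5^1 = 0 × 5 = 0
  2 × 5^2 = 2 × 25 = 50
  2 × 5^3 = 2 × 125 = 250
  0 × 5^4 = 0 × 625 = 0
  2 × 5^5 = 2 × 3125 = 6250
Sum = 4 + 0 + 50 + 250 + 0 + 6250
= 6554


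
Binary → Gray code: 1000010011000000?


Binary: 1000010011000000
Gray code: G = B XOR (B >> 1)
B >> 1 = 0100001001100000
1000010011000000 XOR 0100001001100000:
  1 XOR 0 = 1
  0 XOR 1 = 1
  0 XOR 0 = 0
  0 XOR 0 = 0
  0 XOR 0 = 0
  1 XOR 0 = 1
  0 XOR 1 = 1
  0 XOR 0 = 0
  1 XOR 0 = 1
  1 XOR 1 = 0
  0 XOR 1 = 1
  0 XOR 0 = 0
  0 XOR 0 = 0
  0 XOR 0 = 0
  0 XOR 0 = 0
  0 XOR 0 = 0
= 1100011010100000


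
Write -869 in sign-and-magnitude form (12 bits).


Sign bit: 1 (negative)
Magnitude: 869 = 01101100101
= 101101100101


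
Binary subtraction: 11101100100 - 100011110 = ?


Align and subtract column by column (LSB to MSB, borrowing when needed):
  11101100100
- 00100011110
  -----------
  col 0: (0 - 0 borrow-in) - 0 → 0 - 0 = 0, borrow out 0
  col 1: (0 - 0 borrow-in) - 1 → borrow from next column: (0+2) - 1 = 1, borrow out 1
  col 2: (1 - 1 borrow-in) - 1 → borrow from next column: (0+2) - 1 = 1, borrow out 1
  col 3: (0 - 1 borrow-in) - 1 → borrow from next column: (-1+2) - 1 = 0, borrow out 1
  col 4: (0 - 1 borrow-in) - 1 → borrow from next column: (-1+2) - 1 = 0, borrow out 1
  col 5: (1 - 1 borrow-in) - 0 → 0 - 0 = 0, borrow out 0
  col 6: (1 - 0 borrow-in) - 0 → 1 - 0 = 1, borrow out 0
  col 7: (0 - 0 borrow-in) - 0 → 0 - 0 = 0, borrow out 0
  col 8: (1 - 0 borrow-in) - 1 → 1 - 1 = 0, borrow out 0
  col 9: (1 - 0 borrow-in) - 0 → 1 - 0 = 1, borrow out 0
  col 10: (1 - 0 borrow-in) - 0 → 1 - 0 = 1, borrow out 0
Reading bits MSB→LSB: 11001000110
Strip leading zeros: 11001000110
= 11001000110


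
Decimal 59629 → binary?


Divide by 2 repeatedly:
59629 ÷ 2 = 29814 remainder 1
29814 ÷ 2 = 14907 remainder 0
14907 ÷ 2 = 7453 remainder 1
7453 ÷ 2 = 3726 remainder 1
3726 ÷ 2 = 1863 remainder 0
1863 ÷ 2 = 931 remainder 1
931 ÷ 2 = 465 remainder 1
465 ÷ 2 = 232 remainder 1
232 ÷ 2 = 116 remainder 0
116 ÷ 2 = 58 remainder 0
58 ÷ 2 = 29 remainder 0
29 ÷ 2 = 14 remainder 1
14 ÷ 2 = 7 remainder 0
7 ÷ 2 = 3 remainder 1
3 ÷ 2 = 1 remainder 1
1 ÷ 2 = 0 remainder 1
Reading remainders bottom-up:
= 1110100011101101


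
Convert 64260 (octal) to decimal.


Positional values:
Position 0: 0 × 8^0 = 0
Position 1: 6 × 8^1 = 48
Position 2: 2 × 8^2 = 128
Position 3: 4 × 8^3 = 2048
Position 4: 6 × 8^4 = 24576
Sum = 0 + 48 + 128 + 2048 + 24576
= 26800


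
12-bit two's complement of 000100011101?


Original: 000100011101
Step 1 - Invert all bits: 111011100010
Step 2 - Add 1: 111011100010 + 1
= 111011100011 (represents -285)


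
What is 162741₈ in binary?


Each octal digit → 3 binary bits:
  1 = 001
  6 = 110
  2 = 010
  7 = 111
  4 = 100
  1 = 001
Concatenate: 001 110 010 111 100 001
= 001110010111100001


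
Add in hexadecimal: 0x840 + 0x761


Align and add column by column (LSB to MSB, each column mod 16 with carry):
  0840
+ 0761
  ----
  col 0: 0(0) + 1(1) + 0 (carry in) = 1 → 1(1), carry out 0
  col 1: 4(4) + 6(6) + 0 (carry in) = 10 → A(10), carry out 0
  col 2: 8(8) + 7(7) + 0 (carry in) = 15 → F(15), carry out 0
  col 3: 0(0) + 0(0) + 0 (carry in) = 0 → 0(0), carry out 0
Reading digits MSB→LSB: 0FA1
Strip leading zeros: FA1
= 0xFA1


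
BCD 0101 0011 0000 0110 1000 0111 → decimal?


Each 4-bit group → digit:
  0101 → 5
  0011 → 3
  0000 → 0
  0110 → 6
  1000 → 8
  0111 → 7
= 530687


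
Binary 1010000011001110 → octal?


Group into 3-bit groups: 001010000011001110
  001 = 1
  010 = 2
  000 = 0
  011 = 3
  001 = 1
  110 = 6
= 0o120316


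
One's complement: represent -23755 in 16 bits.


Original: 0101110011001011
Invert all bits:
  bit 0: 0 → 1
  bit 1: 1 → 0
  bit 2: 0 → 1
  bit 3: 1 → 0
  bit 4: 1 → 0
  bit 5: 1 → 0
  bit 6: 0 → 1
  bit 7: 0 → 1
  bit 8: 1 → 0
  bit 9: 1 → 0
  bit 10: 0 → 1
  bit 11: 0 → 1
  bit 12: 1 → 0
  bit 13: 0 → 1
  bit 14: 1 → 0
  bit 15: 1 → 0
= 1010001100110100


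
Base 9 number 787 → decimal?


Positional values (base 9):
  7 × 9^0 = 7 × 1 = 7
  8 × 9^1 = 8 × 9 = 72
  7 × 9^2 = 7 × 81 = 567
Sum = 7 + 72 + 567
= 646


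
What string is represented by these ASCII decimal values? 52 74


Codes (decimal): 52 74
Per-code ASCII lookup:
  52  (range 48-57: digits, 52 - 48 = 4) → '4'
  74  (range 65-90: uppercase, 74 - 65 = 9) → 'J'
= '4J'


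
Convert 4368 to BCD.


Each digit → 4-bit binary:
  4 → 0100
  3 → 0011
  6 → 0110
  8 → 1000
= 0100 0011 0110 1000


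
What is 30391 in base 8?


Divide by 8 repeatedly:
30391 ÷ 8 = 3798 remainder 7
3798 ÷ 8 = 474 remainder 6
474 ÷ 8 = 59 remainder 2
59 ÷ 8 = 7 remainder 3
7 ÷ 8 = 0 remainder 7
Reading remainders bottom-up:
= 0o73267


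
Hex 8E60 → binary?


Each hex digit → 4 binary bits:
  8 = 1000
  E = 1110
  6 = 0110
  0 = 0000
Concatenate: 1000 1110 0110 0000
= 1000111001100000


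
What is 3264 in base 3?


Divide by 3 repeatedly:
3264 ÷ 3 = 1088 remainder 0
1088 ÷ 3 = 362 remainder 2
362 ÷ 3 = 120 remainder 2
120 ÷ 3 = 40 remainder 0
40 ÷ 3 = 13 remainder 1
13 ÷ 3 = 4 remainder 1
4 ÷ 3 = 1 remainder 1
1 ÷ 3 = 0 remainder 1
Reading remainders bottom-up:
= 11110220


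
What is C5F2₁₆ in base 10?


Positional values:
Position 0: 2 × 16^0 = 2 × 1 = 2
Position 1: F × 16^1 = 15 × 16 = 240
Position 2: 5 × 16^2 = 5 × 256 = 1280
Position 3: C × 16^3 = 12 × 4096 = 49152
Sum = 2 + 240 + 1280 + 49152
= 50674


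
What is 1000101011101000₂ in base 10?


Positional values:
Bit 3: 1 × 2^3 = 8
Bit 5: 1 × 2^5 = 32
Bit 6: 1 × 2^6 = 64
Bit 7: 1 × 2^7 = 128
Bit 9: 1 × 2^9 = 512
Bit 11: 1 × 2^11 = 2048
Bit 15: 1 × 2^15 = 32768
Sum = 8 + 32 + 64 + 128 + 512 + 2048 + 32768
= 35560


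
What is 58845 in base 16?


Divide by 16 repeatedly:
58845 ÷ 16 = 3677 remainder 13 (D)
3677 ÷ 16 = 229 remainder 13 (D)
229 ÷ 16 = 14 remainder 5 (5)
14 ÷ 16 = 0 remainder 14 (E)
Reading remainders bottom-up:
= 0xE5DD


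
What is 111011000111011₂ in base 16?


Group into 4-bit nibbles: 0111011000111011
  0111 = 7
  0110 = 6
  0011 = 3
  1011 = B
= 0x763B


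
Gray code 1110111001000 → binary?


Gray code: 1110111001000
MSB stays the same: 1
Each subsequent bit = prev_binary XOR current_gray:
  B[1] = 1 XOR 1 = 0
  B[2] = 0 XOR 1 = 1
  B[3] = 1 XOR 0 = 1
  B[4] = 1 XOR 1 = 0
  B[5] = 0 XOR 1 = 1
  B[6] = 1 XOR 1 = 0
  B[7] = 0 XOR 0 = 0
  B[8] = 0 XOR 0 = 0
  B[9] = 0 XOR 1 = 1
  B[10] = 1 XOR 0 = 1
  B[11] = 1 XOR 0 = 1
  B[12] = 1 XOR 0 = 1
= 1011010001111 (5775 decimal)


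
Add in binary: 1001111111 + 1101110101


Align and add column by column (LSB to MSB, carry propagating):
  01001111111
+ 01101110101
  -----------
  col 0: 1 + 1 + 0 (carry in) = 2 → bit 0, carry out 1
  col 1: 1 + 0 + 1 (carry in) = 2 → bit 0, carry out 1
  col 2: 1 + 1 + 1 (carry in) = 3 → bit 1, carry out 1
  col 3: 1 + 0 + 1 (carry in) = 2 → bit 0, carry out 1
  col 4: 1 + 1 + 1 (carry in) = 3 → bit 1, carry out 1
  col 5: 1 + 1 + 1 (carry in) = 3 → bit 1, carry out 1
  col 6: 1 + 1 + 1 (carry in) = 3 → bit 1, carry out 1
  col 7: 0 + 0 + 1 (carry in) = 1 → bit 1, carry out 0
  col 8: 0 + 1 + 0 (carry in) = 1 → bit 1, carry out 0
  col 9: 1 + 1 + 0 (carry in) = 2 → bit 0, carry out 1
  col 10: 0 + 0 + 1 (carry in) = 1 → bit 1, carry out 0
Reading bits MSB→LSB: 10111110100
Strip leading zeros: 10111110100
= 10111110100


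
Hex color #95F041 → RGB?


Hex: #95F041
R = 95₁₆ = 149
G = F0₁₆ = 240
B = 41₁₆ = 65
= RGB(149, 240, 65)


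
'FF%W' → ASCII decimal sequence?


String: 'FF%W'  (4 characters)
Per-character ASCII lookup:
  'F': uppercase starts at 65: 'F' = 65 + 5 = 70
  'F': uppercase starts at 65: 'F' = 65 + 5 = 70
  '%': special character: '%' = 37
  'W': uppercase starts at 65: 'W' = 65 + 22 = 87
= 70 70 37 87


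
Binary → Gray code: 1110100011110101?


Binary: 1110100011110101
Gray code: G = B XOR (B >> 1)
B >> 1 = 0111010001111010
1110100011110101 XOR 0111010001111010:
  1 XOR 0 = 1
  1 XOR 1 = 0
  1 XOR 1 = 0
  0 XOR 1 = 1
  1 XOR 0 = 1
  0 XOR 1 = 1
  0 XOR 0 = 0
  0 XOR 0 = 0
  1 XOR 0 = 1
  1 XOR 1 = 0
  1 XOR 1 = 0
  1 XOR 1 = 0
  0 XOR 1 = 1
  1 XOR 0 = 1
  0 XOR 1 = 1
  1 XOR 0 = 1
= 1001110010001111


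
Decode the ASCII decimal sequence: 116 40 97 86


Codes (decimal): 116 40 97 86
Per-code ASCII lookup:
  116  (range 97-122: lowercase, 116 - 97 = 19) → 't'
  40  (special character) → '('
  97  (range 97-122: lowercase, 97 - 97 = 0) → 'a'
  86  (range 65-90: uppercase, 86 - 65 = 21) → 'V'
= 't(aV'


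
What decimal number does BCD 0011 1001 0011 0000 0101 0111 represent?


Each 4-bit group → digit:
  0011 → 3
  1001 → 9
  0011 → 3
  0000 → 0
  0101 → 5
  0111 → 7
= 393057


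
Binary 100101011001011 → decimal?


Positional values:
Bit 0: 1 × 2^0 = 1
Bit 1: 1 × 2^1 = 2
Bit 3: 1 × 2^3 = 8
Bit 6: 1 × 2^6 = 64
Bit 7: 1 × 2^7 = 128
Bit 9: 1 × 2^9 = 512
Bit 11: 1 × 2^11 = 2048
Bit 14: 1 × 2^14 = 16384
Sum = 1 + 2 + 8 + 64 + 128 + 512 + 2048 + 16384
= 19147


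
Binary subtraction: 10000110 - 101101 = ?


Align and subtract column by column (LSB to MSB, borrowing when needed):
  10000110
- 00101101
  --------
  col 0: (0 - 0 borrow-in) - 1 → borrow from next column: (0+2) - 1 = 1, borrow out 1
  col 1: (1 - 1 borrow-in) - 0 → 0 - 0 = 0, borrow out 0
  col 2: (1 - 0 borrow-in) - 1 → 1 - 1 = 0, borrow out 0
  col 3: (0 - 0 borrow-in) - 1 → borrow from next column: (0+2) - 1 = 1, borrow out 1
  col 4: (0 - 1 borrow-in) - 0 → borrow from next column: (-1+2) - 0 = 1, borrow out 1
  col 5: (0 - 1 borrow-in) - 1 → borrow from next column: (-1+2) - 1 = 0, borrow out 1
  col 6: (0 - 1 borrow-in) - 0 → borrow from next column: (-1+2) - 0 = 1, borrow out 1
  col 7: (1 - 1 borrow-in) - 0 → 0 - 0 = 0, borrow out 0
Reading bits MSB→LSB: 01011001
Strip leading zeros: 1011001
= 1011001


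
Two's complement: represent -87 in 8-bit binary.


Original: 01010111
Step 1 - Invert all bits: 10101000
Step 2 - Add 1: 10101000 + 1
= 10101001 (represents -87)


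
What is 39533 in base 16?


Divide by 16 repeatedly:
39533 ÷ 16 = 2470 remainder 13 (D)
2470 ÷ 16 = 154 remainder 6 (6)
154 ÷ 16 = 9 remainder 10 (A)
9 ÷ 16 = 0 remainder 9 (9)
Reading remainders bottom-up:
= 0x9A6D


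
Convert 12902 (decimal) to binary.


Divide by 2 repeatedly:
12902 ÷ 2 = 6451 remainder 0
6451 ÷ 2 = 3225 remainder 1
3225 ÷ 2 = 1612 remainder 1
1612 ÷ 2 = 806 remainder 0
806 ÷ 2 = 403 remainder 0
403 ÷ 2 = 201 remainder 1
201 ÷ 2 = 100 remainder 1
100 ÷ 2 = 50 remainder 0
50 ÷ 2 = 25 remainder 0
25 ÷ 2 = 12 remainder 1
12 ÷ 2 = 6 remainder 0
6 ÷ 2 = 3 remainder 0
3 ÷ 2 = 1 remainder 1
1 ÷ 2 = 0 remainder 1
Reading remainders bottom-up:
= 11001001100110


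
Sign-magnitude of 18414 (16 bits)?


Sign bit: 0 (positive)
Magnitude: 18414 = 100011111101110
= 0100011111101110


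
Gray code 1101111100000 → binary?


Gray code: 1101111100000
MSB stays the same: 1
Each subsequent bit = prev_binary XOR current_gray:
  B[1] = 1 XOR 1 = 0
  B[2] = 0 XOR 0 = 0
  B[3] = 0 XOR 1 = 1
  B[4] = 1 XOR 1 = 0
  B[5] = 0 XOR 1 = 1
  B[6] = 1 XOR 1 = 0
  B[7] = 0 XOR 1 = 1
  B[8] = 1 XOR 0 = 1
  B[9] = 1 XOR 0 = 1
  B[10] = 1 XOR 0 = 1
  B[11] = 1 XOR 0 = 1
  B[12] = 1 XOR 0 = 1
= 1001010111111 (4799 decimal)


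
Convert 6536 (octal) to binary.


Each octal digit → 3 binary bits:
  6 = 110
  5 = 101
  3 = 011
  6 = 110
Concatenate: 110 101 011 110
= 110101011110


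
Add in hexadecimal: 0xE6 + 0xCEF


Align and add column by column (LSB to MSB, each column mod 16 with carry):
  00E6
+ 0CEF
  ----
  col 0: 6(6) + F(15) + 0 (carry in) = 21 → 5(5), carry out 1
  col 1: E(14) + E(14) + 1 (carry in) = 29 → D(13), carry out 1
  col 2: 0(0) + C(12) + 1 (carry in) = 13 → D(13), carry out 0
  col 3: 0(0) + 0(0) + 0 (carry in) = 0 → 0(0), carry out 0
Reading digits MSB→LSB: 0DD5
Strip leading zeros: DD5
= 0xDD5


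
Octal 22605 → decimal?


Positional values:
Position 0: 5 × 8^0 = 5
Position 1: 0 × 8^1 = 0
Position 2: 6 × 8^2 = 384
Position 3: 2 × 8^3 = 1024
Position 4: 2 × 8^4 = 8192
Sum = 5 + 0 + 384 + 1024 + 8192
= 9605


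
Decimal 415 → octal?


Divide by 8 repeatedly:
415 ÷ 8 = 51 remainder 7
51 ÷ 8 = 6 remainder 3
6 ÷ 8 = 0 remainder 6
Reading remainders bottom-up:
= 0o637


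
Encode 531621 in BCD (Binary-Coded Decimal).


Each digit → 4-bit binary:
  5 → 0101
  3 → 0011
  1 → 0001
  6 → 0110
  2 → 0010
  1 → 0001
= 0101 0011 0001 0110 0010 0001


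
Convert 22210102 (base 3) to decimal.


Positional values (base 3):
  2 × 3^0 = 2 × 1 = 2
  0 × 3^1 = 0 × 3 = 0
  1 × 3^2 = 1 × 9 = 9
  0 × 3^3 = 0 × 27 = 0
  1 × 3^4 = 1 × 81 = 81
  2 × 3^5 = 2 × 243 = 486
  2 × 3^6 = 2 × 729 = 1458
  2 × 3^7 = 2 × 2187 = 4374
Sum = 2 + 0 + 9 + 0 + 81 + 486 + 1458 + 4374
= 6410


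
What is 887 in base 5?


Divide by 5 repeatedly:
887 ÷ 5 = 177 remainder 2
177 ÷ 5 = 35 remainder 2
35 ÷ 5 = 7 remainder 0
7 ÷ 5 = 1 remainder 2
1 ÷ 5 = 0 remainder 1
Reading remainders bottom-up:
= 12022


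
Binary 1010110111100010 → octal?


Group into 3-bit groups: 001010110111100010
  001 = 1
  010 = 2
  110 = 6
  111 = 7
  100 = 4
  010 = 2
= 0o126742


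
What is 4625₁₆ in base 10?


Positional values:
Position 0: 5 × 16^0 = 5 × 1 = 5
Position 1: 2 × 16^1 = 2 × 16 = 32
Position 2: 6 × 16^2 = 6 × 256 = 1536
Position 3: 4 × 16^3 = 4 × 4096 = 16384
Sum = 5 + 32 + 1536 + 16384
= 17957


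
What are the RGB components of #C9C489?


Hex: #C9C489
R = C9₁₆ = 201
G = C4₁₆ = 196
B = 89₁₆ = 137
= RGB(201, 196, 137)


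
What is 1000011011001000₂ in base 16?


Group into 4-bit nibbles: 1000011011001000
  1000 = 8
  0110 = 6
  1100 = C
  1000 = 8
= 0x86C8


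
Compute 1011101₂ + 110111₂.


Align and add column by column (LSB to MSB, carry propagating):
  01011101
+ 00110111
  --------
  col 0: 1 + 1 + 0 (carry in) = 2 → bit 0, carry out 1
  col 1: 0 + 1 + 1 (carry in) = 2 → bit 0, carry out 1
  col 2: 1 + 1 + 1 (carry in) = 3 → bit 1, carry out 1
  col 3: 1 + 0 + 1 (carry in) = 2 → bit 0, carry out 1
  col 4: 1 + 1 + 1 (carry in) = 3 → bit 1, carry out 1
  col 5: 0 + 1 + 1 (carry in) = 2 → bit 0, carry out 1
  col 6: 1 + 0 + 1 (carry in) = 2 → bit 0, carry out 1
  col 7: 0 + 0 + 1 (carry in) = 1 → bit 1, carry out 0
Reading bits MSB→LSB: 10010100
Strip leading zeros: 10010100
= 10010100


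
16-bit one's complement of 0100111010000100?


Original: 0100111010000100
Invert all bits:
  bit 0: 0 → 1
  bit 1: 1 → 0
  bit 2: 0 → 1
  bit 3: 0 → 1
  bit 4: 1 → 0
  bit 5: 1 → 0
  bit 6: 1 → 0
  bit 7: 0 → 1
  bit 8: 1 → 0
  bit 9: 0 → 1
  bit 10: 0 → 1
  bit 11: 0 → 1
  bit 12: 0 → 1
  bit 13: 1 → 0
  bit 14: 0 → 1
  bit 15: 0 → 1
= 1011000101111011


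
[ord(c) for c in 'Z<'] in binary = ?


String: 'Z<'  (2 characters)
Per-character ASCII lookup:
  'Z': uppercase starts at 65: 'Z' = 65 + 25 = 90 → 1011010
  '<': special character: '<' = 60 → 111100
= 1011010 111100


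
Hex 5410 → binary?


Each hex digit → 4 binary bits:
  5 = 0101
  4 = 0100
  1 = 0001
  0 = 0000
Concatenate: 0101 0100 0001 0000
= 0101010000010000


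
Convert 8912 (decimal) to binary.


Divide by 2 repeatedly:
8912 ÷ 2 = 4456 remainder 0
4456 ÷ 2 = 2228 remainder 0
2228 ÷ 2 = 1114 remainder 0
1114 ÷ 2 = 557 remainder 0
557 ÷ 2 = 278 remainder 1
278 ÷ 2 = 139 remainder 0
139 ÷ 2 = 69 remainder 1
69 ÷ 2 = 34 remainder 1
34 ÷ 2 = 17 remainder 0
17 ÷ 2 = 8 remainder 1
8 ÷ 2 = 4 remainder 0
4 ÷ 2 = 2 remainder 0
2 ÷ 2 = 1 remainder 0
1 ÷ 2 = 0 remainder 1
Reading remainders bottom-up:
= 10001011010000


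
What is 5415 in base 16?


Divide by 16 repeatedly:
5415 ÷ 16 = 338 remainder 7 (7)
338 ÷ 16 = 21 remainder 2 (2)
21 ÷ 16 = 1 remainder 5 (5)
1 ÷ 16 = 0 remainder 1 (1)
Reading remainders bottom-up:
= 0x1527


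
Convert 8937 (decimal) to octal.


Divide by 8 repeatedly:
8937 ÷ 8 = 1117 remainder 1
1117 ÷ 8 = 139 remainder 5
139 ÷ 8 = 17 remainder 3
17 ÷ 8 = 2 remainder 1
2 ÷ 8 = 0 remainder 2
Reading remainders bottom-up:
= 0o21351


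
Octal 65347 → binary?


Each octal digit → 3 binary bits:
  6 = 110
  5 = 101
  3 = 011
  4 = 100
  7 = 111
Concatenate: 110 101 011 100 111
= 110101011100111


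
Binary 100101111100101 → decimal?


Positional values:
Bit 0: 1 × 2^0 = 1
Bit 2: 1 × 2^2 = 4
Bit 5: 1 × 2^5 = 32
Bit 6: 1 × 2^6 = 64
Bit 7: 1 × 2^7 = 128
Bit 8: 1 × 2^8 = 256
Bit 9: 1 × 2^9 = 512
Bit 11: 1 × 2^11 = 2048
Bit 14: 1 × 2^14 = 16384
Sum = 1 + 4 + 32 + 64 + 128 + 256 + 512 + 2048 + 16384
= 19429
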